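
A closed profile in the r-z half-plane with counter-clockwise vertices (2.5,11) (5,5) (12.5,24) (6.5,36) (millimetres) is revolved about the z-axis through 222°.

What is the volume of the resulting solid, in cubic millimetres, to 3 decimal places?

Volume = 3943.729 mm³

Profile (r,z), 4 vertices: (2.5,11) (5,5) (12.5,24) (6.5,36)
edge 0: (2.5,11)→(5,5)  cross = 2.5·5 − 5·11 = -42.5000; (r_i+r_j)·cross = 7.5·-42.5000 = -318.7500
edge 1: (5,5)→(12.5,24)  cross = 5·24 − 12.5·5 = 57.5000; (r_i+r_j)·cross = 17.5·57.5000 = 1006.2500
edge 2: (12.5,24)→(6.5,36)  cross = 12.5·36 − 6.5·24 = 294.0000; (r_i+r_j)·cross = 19·294.0000 = 5586.0000
edge 3: (6.5,36)→(2.5,11)  cross = 6.5·11 − 2.5·36 = -18.5000; (r_i+r_j)·cross = 9·-18.5000 = -166.5000
Σcross = 290.5000 → A = |Σcross|/2 = 145.2500 mm²
Σ(r_i+r_j)·cross = 6107.0000 → first moment M = |Σ|/6 = 1017.8333
R_c = M/A = 1017.8333/145.2500 = 7.0075 mm
θ = 222° = 3.874631 rad
V = θ·R_c·A = 3.874631·7.0075·145.2500 = 3943.729 mm³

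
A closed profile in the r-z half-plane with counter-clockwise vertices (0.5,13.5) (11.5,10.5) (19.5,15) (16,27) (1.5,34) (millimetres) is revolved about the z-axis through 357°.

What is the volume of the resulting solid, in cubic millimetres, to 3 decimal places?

Volume = 16811.546 mm³

Profile (r,z), 5 vertices: (0.5,13.5) (11.5,10.5) (19.5,15) (16,27) (1.5,34)
edge 0: (0.5,13.5)→(11.5,10.5)  cross = 0.5·10.5 − 11.5·13.5 = -150.0000; (r_i+r_j)·cross = 12·-150.0000 = -1800.0000
edge 1: (11.5,10.5)→(19.5,15)  cross = 11.5·15 − 19.5·10.5 = -32.2500; (r_i+r_j)·cross = 31·-32.2500 = -999.7500
edge 2: (19.5,15)→(16,27)  cross = 19.5·27 − 16·15 = 286.5000; (r_i+r_j)·cross = 35.5·286.5000 = 10170.7500
edge 3: (16,27)→(1.5,34)  cross = 16·34 − 1.5·27 = 503.5000; (r_i+r_j)·cross = 17.5·503.5000 = 8811.2500
edge 4: (1.5,34)→(0.5,13.5)  cross = 1.5·13.5 − 0.5·34 = 3.2500; (r_i+r_j)·cross = 2·3.2500 = 6.5000
Σcross = 611.0000 → A = |Σcross|/2 = 305.5000 mm²
Σ(r_i+r_j)·cross = 16188.7500 → first moment M = |Σ|/6 = 2698.1250
R_c = M/A = 2698.1250/305.5000 = 8.8318 mm
θ = 357° = 6.230825 rad
V = θ·R_c·A = 6.230825·8.8318·305.5000 = 16811.546 mm³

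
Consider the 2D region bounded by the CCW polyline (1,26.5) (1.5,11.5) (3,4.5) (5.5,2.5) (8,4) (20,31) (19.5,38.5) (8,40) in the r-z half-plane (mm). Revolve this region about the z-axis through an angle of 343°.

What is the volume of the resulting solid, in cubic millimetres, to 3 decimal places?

Profile (r,z), 8 vertices: (1,26.5) (1.5,11.5) (3,4.5) (5.5,2.5) (8,4) (20,31) (19.5,38.5) (8,40)
edge 0: (1,26.5)→(1.5,11.5)  cross = 1·11.5 − 1.5·26.5 = -28.2500; (r_i+r_j)·cross = 2.5·-28.2500 = -70.6250
edge 1: (1.5,11.5)→(3,4.5)  cross = 1.5·4.5 − 3·11.5 = -27.7500; (r_i+r_j)·cross = 4.5·-27.7500 = -124.8750
edge 2: (3,4.5)→(5.5,2.5)  cross = 3·2.5 − 5.5·4.5 = -17.2500; (r_i+r_j)·cross = 8.5·-17.2500 = -146.6250
edge 3: (5.5,2.5)→(8,4)  cross = 5.5·4 − 8·2.5 = 2.0000; (r_i+r_j)·cross = 13.5·2.0000 = 27.0000
edge 4: (8,4)→(20,31)  cross = 8·31 − 20·4 = 168.0000; (r_i+r_j)·cross = 28·168.0000 = 4704.0000
edge 5: (20,31)→(19.5,38.5)  cross = 20·38.5 − 19.5·31 = 165.5000; (r_i+r_j)·cross = 39.5·165.5000 = 6537.2500
edge 6: (19.5,38.5)→(8,40)  cross = 19.5·40 − 8·38.5 = 472.0000; (r_i+r_j)·cross = 27.5·472.0000 = 12980.0000
edge 7: (8,40)→(1,26.5)  cross = 8·26.5 − 1·40 = 172.0000; (r_i+r_j)·cross = 9·172.0000 = 1548.0000
Σcross = 906.2500 → A = |Σcross|/2 = 453.1250 mm²
Σ(r_i+r_j)·cross = 25454.1250 → first moment M = |Σ|/6 = 4242.3542
R_c = M/A = 4242.3542/453.1250 = 9.3624 mm
θ = 343° = 5.986479 rad
V = θ·R_c·A = 5.986479·9.3624·453.1250 = 25396.766 mm³

Volume = 25396.766 mm³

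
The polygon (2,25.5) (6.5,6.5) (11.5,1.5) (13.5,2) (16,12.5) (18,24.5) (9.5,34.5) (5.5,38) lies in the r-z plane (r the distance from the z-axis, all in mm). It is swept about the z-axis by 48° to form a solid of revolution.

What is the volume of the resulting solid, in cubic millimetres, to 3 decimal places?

Profile (r,z), 8 vertices: (2,25.5) (6.5,6.5) (11.5,1.5) (13.5,2) (16,12.5) (18,24.5) (9.5,34.5) (5.5,38)
edge 0: (2,25.5)→(6.5,6.5)  cross = 2·6.5 − 6.5·25.5 = -152.7500; (r_i+r_j)·cross = 8.5·-152.7500 = -1298.3750
edge 1: (6.5,6.5)→(11.5,1.5)  cross = 6.5·1.5 − 11.5·6.5 = -65.0000; (r_i+r_j)·cross = 18·-65.0000 = -1170.0000
edge 2: (11.5,1.5)→(13.5,2)  cross = 11.5·2 − 13.5·1.5 = 2.7500; (r_i+r_j)·cross = 25·2.7500 = 68.7500
edge 3: (13.5,2)→(16,12.5)  cross = 13.5·12.5 − 16·2 = 136.7500; (r_i+r_j)·cross = 29.5·136.7500 = 4034.1250
edge 4: (16,12.5)→(18,24.5)  cross = 16·24.5 − 18·12.5 = 167.0000; (r_i+r_j)·cross = 34·167.0000 = 5678.0000
edge 5: (18,24.5)→(9.5,34.5)  cross = 18·34.5 − 9.5·24.5 = 388.2500; (r_i+r_j)·cross = 27.5·388.2500 = 10676.8750
edge 6: (9.5,34.5)→(5.5,38)  cross = 9.5·38 − 5.5·34.5 = 171.2500; (r_i+r_j)·cross = 15·171.2500 = 2568.7500
edge 7: (5.5,38)→(2,25.5)  cross = 5.5·25.5 − 2·38 = 64.2500; (r_i+r_j)·cross = 7.5·64.2500 = 481.8750
Σcross = 712.5000 → A = |Σcross|/2 = 356.2500 mm²
Σ(r_i+r_j)·cross = 21040.0000 → first moment M = |Σ|/6 = 3506.6667
R_c = M/A = 3506.6667/356.2500 = 9.8433 mm
θ = 48° = 0.837758 rad
V = θ·R_c·A = 0.837758·9.8433·356.2500 = 2937.738 mm³

Volume = 2937.738 mm³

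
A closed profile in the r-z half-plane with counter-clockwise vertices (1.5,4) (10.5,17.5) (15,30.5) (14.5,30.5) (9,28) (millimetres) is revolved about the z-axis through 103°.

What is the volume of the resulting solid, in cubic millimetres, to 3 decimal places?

Volume = 1426.391 mm³

Profile (r,z), 5 vertices: (1.5,4) (10.5,17.5) (15,30.5) (14.5,30.5) (9,28)
edge 0: (1.5,4)→(10.5,17.5)  cross = 1.5·17.5 − 10.5·4 = -15.7500; (r_i+r_j)·cross = 12·-15.7500 = -189.0000
edge 1: (10.5,17.5)→(15,30.5)  cross = 10.5·30.5 − 15·17.5 = 57.7500; (r_i+r_j)·cross = 25.5·57.7500 = 1472.6250
edge 2: (15,30.5)→(14.5,30.5)  cross = 15·30.5 − 14.5·30.5 = 15.2500; (r_i+r_j)·cross = 29.5·15.2500 = 449.8750
edge 3: (14.5,30.5)→(9,28)  cross = 14.5·28 − 9·30.5 = 131.5000; (r_i+r_j)·cross = 23.5·131.5000 = 3090.2500
edge 4: (9,28)→(1.5,4)  cross = 9·4 − 1.5·28 = -6.0000; (r_i+r_j)·cross = 10.5·-6.0000 = -63.0000
Σcross = 182.7500 → A = |Σcross|/2 = 91.3750 mm²
Σ(r_i+r_j)·cross = 4760.7500 → first moment M = |Σ|/6 = 793.4583
R_c = M/A = 793.4583/91.3750 = 8.6835 mm
θ = 103° = 1.797689 rad
V = θ·R_c·A = 1.797689·8.6835·91.3750 = 1426.391 mm³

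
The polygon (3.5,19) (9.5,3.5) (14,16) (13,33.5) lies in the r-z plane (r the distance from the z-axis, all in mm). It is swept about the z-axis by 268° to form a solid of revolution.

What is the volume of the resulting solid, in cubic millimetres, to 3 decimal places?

Volume = 7344.524 mm³

Profile (r,z), 4 vertices: (3.5,19) (9.5,3.5) (14,16) (13,33.5)
edge 0: (3.5,19)→(9.5,3.5)  cross = 3.5·3.5 − 9.5·19 = -168.2500; (r_i+r_j)·cross = 13·-168.2500 = -2187.2500
edge 1: (9.5,3.5)→(14,16)  cross = 9.5·16 − 14·3.5 = 103.0000; (r_i+r_j)·cross = 23.5·103.0000 = 2420.5000
edge 2: (14,16)→(13,33.5)  cross = 14·33.5 − 13·16 = 261.0000; (r_i+r_j)·cross = 27·261.0000 = 7047.0000
edge 3: (13,33.5)→(3.5,19)  cross = 13·19 − 3.5·33.5 = 129.7500; (r_i+r_j)·cross = 16.5·129.7500 = 2140.8750
Σcross = 325.5000 → A = |Σcross|/2 = 162.7500 mm²
Σ(r_i+r_j)·cross = 9421.1250 → first moment M = |Σ|/6 = 1570.1875
R_c = M/A = 1570.1875/162.7500 = 9.6478 mm
θ = 268° = 4.677482 rad
V = θ·R_c·A = 4.677482·9.6478·162.7500 = 7344.524 mm³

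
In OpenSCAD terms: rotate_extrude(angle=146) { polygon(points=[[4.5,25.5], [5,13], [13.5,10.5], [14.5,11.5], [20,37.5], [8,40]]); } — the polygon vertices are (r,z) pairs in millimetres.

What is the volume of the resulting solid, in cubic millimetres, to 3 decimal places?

Volume = 9461.130 mm³

Profile (r,z), 6 vertices: (4.5,25.5) (5,13) (13.5,10.5) (14.5,11.5) (20,37.5) (8,40)
edge 0: (4.5,25.5)→(5,13)  cross = 4.5·13 − 5·25.5 = -69.0000; (r_i+r_j)·cross = 9.5·-69.0000 = -655.5000
edge 1: (5,13)→(13.5,10.5)  cross = 5·10.5 − 13.5·13 = -123.0000; (r_i+r_j)·cross = 18.5·-123.0000 = -2275.5000
edge 2: (13.5,10.5)→(14.5,11.5)  cross = 13.5·11.5 − 14.5·10.5 = 3.0000; (r_i+r_j)·cross = 28·3.0000 = 84.0000
edge 3: (14.5,11.5)→(20,37.5)  cross = 14.5·37.5 − 20·11.5 = 313.7500; (r_i+r_j)·cross = 34.5·313.7500 = 10824.3750
edge 4: (20,37.5)→(8,40)  cross = 20·40 − 8·37.5 = 500.0000; (r_i+r_j)·cross = 28·500.0000 = 14000.0000
edge 5: (8,40)→(4.5,25.5)  cross = 8·25.5 − 4.5·40 = 24.0000; (r_i+r_j)·cross = 12.5·24.0000 = 300.0000
Σcross = 648.7500 → A = |Σcross|/2 = 324.3750 mm²
Σ(r_i+r_j)·cross = 22277.3750 → first moment M = |Σ|/6 = 3712.8958
R_c = M/A = 3712.8958/324.3750 = 11.4463 mm
θ = 146° = 2.548181 rad
V = θ·R_c·A = 2.548181·11.4463·324.3750 = 9461.130 mm³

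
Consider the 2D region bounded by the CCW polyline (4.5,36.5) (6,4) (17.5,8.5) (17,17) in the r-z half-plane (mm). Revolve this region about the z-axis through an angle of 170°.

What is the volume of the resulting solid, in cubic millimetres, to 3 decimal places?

Profile (r,z), 4 vertices: (4.5,36.5) (6,4) (17.5,8.5) (17,17)
edge 0: (4.5,36.5)→(6,4)  cross = 4.5·4 − 6·36.5 = -201.0000; (r_i+r_j)·cross = 10.5·-201.0000 = -2110.5000
edge 1: (6,4)→(17.5,8.5)  cross = 6·8.5 − 17.5·4 = -19.0000; (r_i+r_j)·cross = 23.5·-19.0000 = -446.5000
edge 2: (17.5,8.5)→(17,17)  cross = 17.5·17 − 17·8.5 = 153.0000; (r_i+r_j)·cross = 34.5·153.0000 = 5278.5000
edge 3: (17,17)→(4.5,36.5)  cross = 17·36.5 − 4.5·17 = 544.0000; (r_i+r_j)·cross = 21.5·544.0000 = 11696.0000
Σcross = 477.0000 → A = |Σcross|/2 = 238.5000 mm²
Σ(r_i+r_j)·cross = 14417.5000 → first moment M = |Σ|/6 = 2402.9167
R_c = M/A = 2402.9167/238.5000 = 10.0751 mm
θ = 170° = 2.967060 rad
V = θ·R_c·A = 2.967060·10.0751·238.5000 = 7129.597 mm³

Volume = 7129.597 mm³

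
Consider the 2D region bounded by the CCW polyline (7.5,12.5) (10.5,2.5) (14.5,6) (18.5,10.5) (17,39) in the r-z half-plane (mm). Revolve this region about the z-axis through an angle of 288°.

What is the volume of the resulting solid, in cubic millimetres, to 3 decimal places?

Profile (r,z), 5 vertices: (7.5,12.5) (10.5,2.5) (14.5,6) (18.5,10.5) (17,39)
edge 0: (7.5,12.5)→(10.5,2.5)  cross = 7.5·2.5 − 10.5·12.5 = -112.5000; (r_i+r_j)·cross = 18·-112.5000 = -2025.0000
edge 1: (10.5,2.5)→(14.5,6)  cross = 10.5·6 − 14.5·2.5 = 26.7500; (r_i+r_j)·cross = 25·26.7500 = 668.7500
edge 2: (14.5,6)→(18.5,10.5)  cross = 14.5·10.5 − 18.5·6 = 41.2500; (r_i+r_j)·cross = 33·41.2500 = 1361.2500
edge 3: (18.5,10.5)→(17,39)  cross = 18.5·39 − 17·10.5 = 543.0000; (r_i+r_j)·cross = 35.5·543.0000 = 19276.5000
edge 4: (17,39)→(7.5,12.5)  cross = 17·12.5 − 7.5·39 = -80.0000; (r_i+r_j)·cross = 24.5·-80.0000 = -1960.0000
Σcross = 418.5000 → A = |Σcross|/2 = 209.2500 mm²
Σ(r_i+r_j)·cross = 17321.5000 → first moment M = |Σ|/6 = 2886.9167
R_c = M/A = 2886.9167/209.2500 = 13.7965 mm
θ = 288° = 5.026548 rad
V = θ·R_c·A = 5.026548·13.7965·209.2500 = 14511.226 mm³

Volume = 14511.226 mm³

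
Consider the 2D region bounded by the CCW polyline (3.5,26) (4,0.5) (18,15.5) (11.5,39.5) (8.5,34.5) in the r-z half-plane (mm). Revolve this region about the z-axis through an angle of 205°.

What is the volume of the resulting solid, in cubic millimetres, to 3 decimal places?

Volume = 11054.745 mm³

Profile (r,z), 5 vertices: (3.5,26) (4,0.5) (18,15.5) (11.5,39.5) (8.5,34.5)
edge 0: (3.5,26)→(4,0.5)  cross = 3.5·0.5 − 4·26 = -102.2500; (r_i+r_j)·cross = 7.5·-102.2500 = -766.8750
edge 1: (4,0.5)→(18,15.5)  cross = 4·15.5 − 18·0.5 = 53.0000; (r_i+r_j)·cross = 22·53.0000 = 1166.0000
edge 2: (18,15.5)→(11.5,39.5)  cross = 18·39.5 − 11.5·15.5 = 532.7500; (r_i+r_j)·cross = 29.5·532.7500 = 15716.1250
edge 3: (11.5,39.5)→(8.5,34.5)  cross = 11.5·34.5 − 8.5·39.5 = 61.0000; (r_i+r_j)·cross = 20·61.0000 = 1220.0000
edge 4: (8.5,34.5)→(3.5,26)  cross = 8.5·26 − 3.5·34.5 = 100.2500; (r_i+r_j)·cross = 12·100.2500 = 1203.0000
Σcross = 644.7500 → A = |Σcross|/2 = 322.3750 mm²
Σ(r_i+r_j)·cross = 18538.2500 → first moment M = |Σ|/6 = 3089.7083
R_c = M/A = 3089.7083/322.3750 = 9.5842 mm
θ = 205° = 3.577925 rad
V = θ·R_c·A = 3.577925·9.5842·322.3750 = 11054.745 mm³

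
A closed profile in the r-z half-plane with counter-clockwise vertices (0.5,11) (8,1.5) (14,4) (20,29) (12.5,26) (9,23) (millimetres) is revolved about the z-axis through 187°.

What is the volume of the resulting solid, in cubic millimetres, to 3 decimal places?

Volume = 9619.745 mm³

Profile (r,z), 6 vertices: (0.5,11) (8,1.5) (14,4) (20,29) (12.5,26) (9,23)
edge 0: (0.5,11)→(8,1.5)  cross = 0.5·1.5 − 8·11 = -87.2500; (r_i+r_j)·cross = 8.5·-87.2500 = -741.6250
edge 1: (8,1.5)→(14,4)  cross = 8·4 − 14·1.5 = 11.0000; (r_i+r_j)·cross = 22·11.0000 = 242.0000
edge 2: (14,4)→(20,29)  cross = 14·29 − 20·4 = 326.0000; (r_i+r_j)·cross = 34·326.0000 = 11084.0000
edge 3: (20,29)→(12.5,26)  cross = 20·26 − 12.5·29 = 157.5000; (r_i+r_j)·cross = 32.5·157.5000 = 5118.7500
edge 4: (12.5,26)→(9,23)  cross = 12.5·23 − 9·26 = 53.5000; (r_i+r_j)·cross = 21.5·53.5000 = 1150.2500
edge 5: (9,23)→(0.5,11)  cross = 9·11 − 0.5·23 = 87.5000; (r_i+r_j)·cross = 9.5·87.5000 = 831.2500
Σcross = 548.2500 → A = |Σcross|/2 = 274.1250 mm²
Σ(r_i+r_j)·cross = 17684.6250 → first moment M = |Σ|/6 = 2947.4375
R_c = M/A = 2947.4375/274.1250 = 10.7522 mm
θ = 187° = 3.263766 rad
V = θ·R_c·A = 3.263766·10.7522·274.1250 = 9619.745 mm³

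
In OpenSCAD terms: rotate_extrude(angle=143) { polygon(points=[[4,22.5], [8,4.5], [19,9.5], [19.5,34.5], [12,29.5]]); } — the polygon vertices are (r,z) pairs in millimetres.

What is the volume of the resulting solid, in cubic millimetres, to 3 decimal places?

Volume = 9740.149 mm³

Profile (r,z), 5 vertices: (4,22.5) (8,4.5) (19,9.5) (19.5,34.5) (12,29.5)
edge 0: (4,22.5)→(8,4.5)  cross = 4·4.5 − 8·22.5 = -162.0000; (r_i+r_j)·cross = 12·-162.0000 = -1944.0000
edge 1: (8,4.5)→(19,9.5)  cross = 8·9.5 − 19·4.5 = -9.5000; (r_i+r_j)·cross = 27·-9.5000 = -256.5000
edge 2: (19,9.5)→(19.5,34.5)  cross = 19·34.5 − 19.5·9.5 = 470.2500; (r_i+r_j)·cross = 38.5·470.2500 = 18104.6250
edge 3: (19.5,34.5)→(12,29.5)  cross = 19.5·29.5 − 12·34.5 = 161.2500; (r_i+r_j)·cross = 31.5·161.2500 = 5079.3750
edge 4: (12,29.5)→(4,22.5)  cross = 12·22.5 − 4·29.5 = 152.0000; (r_i+r_j)·cross = 16·152.0000 = 2432.0000
Σcross = 612.0000 → A = |Σcross|/2 = 306.0000 mm²
Σ(r_i+r_j)·cross = 23415.5000 → first moment M = |Σ|/6 = 3902.5833
R_c = M/A = 3902.5833/306.0000 = 12.7535 mm
θ = 143° = 2.495821 rad
V = θ·R_c·A = 2.495821·12.7535·306.0000 = 9740.149 mm³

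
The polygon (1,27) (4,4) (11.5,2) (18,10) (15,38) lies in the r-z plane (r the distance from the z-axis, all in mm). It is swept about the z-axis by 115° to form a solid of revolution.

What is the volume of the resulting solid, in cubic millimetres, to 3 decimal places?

Volume = 8267.865 mm³

Profile (r,z), 5 vertices: (1,27) (4,4) (11.5,2) (18,10) (15,38)
edge 0: (1,27)→(4,4)  cross = 1·4 − 4·27 = -104.0000; (r_i+r_j)·cross = 5·-104.0000 = -520.0000
edge 1: (4,4)→(11.5,2)  cross = 4·2 − 11.5·4 = -38.0000; (r_i+r_j)·cross = 15.5·-38.0000 = -589.0000
edge 2: (11.5,2)→(18,10)  cross = 11.5·10 − 18·2 = 79.0000; (r_i+r_j)·cross = 29.5·79.0000 = 2330.5000
edge 3: (18,10)→(15,38)  cross = 18·38 − 15·10 = 534.0000; (r_i+r_j)·cross = 33·534.0000 = 17622.0000
edge 4: (15,38)→(1,27)  cross = 15·27 − 1·38 = 367.0000; (r_i+r_j)·cross = 16·367.0000 = 5872.0000
Σcross = 838.0000 → A = |Σcross|/2 = 419.0000 mm²
Σ(r_i+r_j)·cross = 24715.5000 → first moment M = |Σ|/6 = 4119.2500
R_c = M/A = 4119.2500/419.0000 = 9.8311 mm
θ = 115° = 2.007129 rad
V = θ·R_c·A = 2.007129·9.8311·419.0000 = 8267.865 mm³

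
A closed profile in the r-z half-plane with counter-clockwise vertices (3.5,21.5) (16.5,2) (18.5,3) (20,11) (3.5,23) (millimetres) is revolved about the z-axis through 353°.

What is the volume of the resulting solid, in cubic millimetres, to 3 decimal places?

Volume = 9113.934 mm³

Profile (r,z), 5 vertices: (3.5,21.5) (16.5,2) (18.5,3) (20,11) (3.5,23)
edge 0: (3.5,21.5)→(16.5,2)  cross = 3.5·2 − 16.5·21.5 = -347.7500; (r_i+r_j)·cross = 20·-347.7500 = -6955.0000
edge 1: (16.5,2)→(18.5,3)  cross = 16.5·3 − 18.5·2 = 12.5000; (r_i+r_j)·cross = 35·12.5000 = 437.5000
edge 2: (18.5,3)→(20,11)  cross = 18.5·11 − 20·3 = 143.5000; (r_i+r_j)·cross = 38.5·143.5000 = 5524.7500
edge 3: (20,11)→(3.5,23)  cross = 20·23 − 3.5·11 = 421.5000; (r_i+r_j)·cross = 23.5·421.5000 = 9905.2500
edge 4: (3.5,23)→(3.5,21.5)  cross = 3.5·21.5 − 3.5·23 = -5.2500; (r_i+r_j)·cross = 7·-5.2500 = -36.7500
Σcross = 224.5000 → A = |Σcross|/2 = 112.2500 mm²
Σ(r_i+r_j)·cross = 8875.7500 → first moment M = |Σ|/6 = 1479.2917
R_c = M/A = 1479.2917/112.2500 = 13.1785 mm
θ = 353° = 6.161012 rad
V = θ·R_c·A = 6.161012·13.1785·112.2500 = 9113.934 mm³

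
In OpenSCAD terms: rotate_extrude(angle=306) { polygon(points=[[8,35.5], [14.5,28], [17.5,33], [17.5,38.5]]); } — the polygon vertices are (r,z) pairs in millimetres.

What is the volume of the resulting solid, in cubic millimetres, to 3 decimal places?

Volume = 3958.132 mm³

Profile (r,z), 4 vertices: (8,35.5) (14.5,28) (17.5,33) (17.5,38.5)
edge 0: (8,35.5)→(14.5,28)  cross = 8·28 − 14.5·35.5 = -290.7500; (r_i+r_j)·cross = 22.5·-290.7500 = -6541.8750
edge 1: (14.5,28)→(17.5,33)  cross = 14.5·33 − 17.5·28 = -11.5000; (r_i+r_j)·cross = 32·-11.5000 = -368.0000
edge 2: (17.5,33)→(17.5,38.5)  cross = 17.5·38.5 − 17.5·33 = 96.2500; (r_i+r_j)·cross = 35·96.2500 = 3368.7500
edge 3: (17.5,38.5)→(8,35.5)  cross = 17.5·35.5 − 8·38.5 = 313.2500; (r_i+r_j)·cross = 25.5·313.2500 = 7987.8750
Σcross = 107.2500 → A = |Σcross|/2 = 53.6250 mm²
Σ(r_i+r_j)·cross = 4446.7500 → first moment M = |Σ|/6 = 741.1250
R_c = M/A = 741.1250/53.6250 = 13.8205 mm
θ = 306° = 5.340708 rad
V = θ·R_c·A = 5.340708·13.8205·53.6250 = 3958.132 mm³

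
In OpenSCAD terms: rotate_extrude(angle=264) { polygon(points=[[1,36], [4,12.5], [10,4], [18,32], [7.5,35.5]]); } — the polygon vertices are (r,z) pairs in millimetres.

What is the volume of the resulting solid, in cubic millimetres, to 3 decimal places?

Volume = 12999.963 mm³

Profile (r,z), 5 vertices: (1,36) (4,12.5) (10,4) (18,32) (7.5,35.5)
edge 0: (1,36)→(4,12.5)  cross = 1·12.5 − 4·36 = -131.5000; (r_i+r_j)·cross = 5·-131.5000 = -657.5000
edge 1: (4,12.5)→(10,4)  cross = 4·4 − 10·12.5 = -109.0000; (r_i+r_j)·cross = 14·-109.0000 = -1526.0000
edge 2: (10,4)→(18,32)  cross = 10·32 − 18·4 = 248.0000; (r_i+r_j)·cross = 28·248.0000 = 6944.0000
edge 3: (18,32)→(7.5,35.5)  cross = 18·35.5 − 7.5·32 = 399.0000; (r_i+r_j)·cross = 25.5·399.0000 = 10174.5000
edge 4: (7.5,35.5)→(1,36)  cross = 7.5·36 − 1·35.5 = 234.5000; (r_i+r_j)·cross = 8.5·234.5000 = 1993.2500
Σcross = 641.0000 → A = |Σcross|/2 = 320.5000 mm²
Σ(r_i+r_j)·cross = 16928.2500 → first moment M = |Σ|/6 = 2821.3750
R_c = M/A = 2821.3750/320.5000 = 8.8030 mm
θ = 264° = 4.607669 rad
V = θ·R_c·A = 4.607669·8.8030·320.5000 = 12999.963 mm³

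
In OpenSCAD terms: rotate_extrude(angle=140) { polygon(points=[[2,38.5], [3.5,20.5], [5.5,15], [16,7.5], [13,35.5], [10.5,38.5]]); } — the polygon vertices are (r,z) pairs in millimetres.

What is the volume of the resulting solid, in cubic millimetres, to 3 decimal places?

Profile (r,z), 6 vertices: (2,38.5) (3.5,20.5) (5.5,15) (16,7.5) (13,35.5) (10.5,38.5)
edge 0: (2,38.5)→(3.5,20.5)  cross = 2·20.5 − 3.5·38.5 = -93.7500; (r_i+r_j)·cross = 5.5·-93.7500 = -515.6250
edge 1: (3.5,20.5)→(5.5,15)  cross = 3.5·15 − 5.5·20.5 = -60.2500; (r_i+r_j)·cross = 9·-60.2500 = -542.2500
edge 2: (5.5,15)→(16,7.5)  cross = 5.5·7.5 − 16·15 = -198.7500; (r_i+r_j)·cross = 21.5·-198.7500 = -4273.1250
edge 3: (16,7.5)→(13,35.5)  cross = 16·35.5 − 13·7.5 = 470.5000; (r_i+r_j)·cross = 29·470.5000 = 13644.5000
edge 4: (13,35.5)→(10.5,38.5)  cross = 13·38.5 − 10.5·35.5 = 127.7500; (r_i+r_j)·cross = 23.5·127.7500 = 3002.1250
edge 5: (10.5,38.5)→(2,38.5)  cross = 10.5·38.5 − 2·38.5 = 327.2500; (r_i+r_j)·cross = 12.5·327.2500 = 4090.6250
Σcross = 572.7500 → A = |Σcross|/2 = 286.3750 mm²
Σ(r_i+r_j)·cross = 15406.2500 → first moment M = |Σ|/6 = 2567.7083
R_c = M/A = 2567.7083/286.3750 = 8.9662 mm
θ = 140° = 2.443461 rad
V = θ·R_c·A = 2.443461·8.9662·286.3750 = 6274.095 mm³

Volume = 6274.095 mm³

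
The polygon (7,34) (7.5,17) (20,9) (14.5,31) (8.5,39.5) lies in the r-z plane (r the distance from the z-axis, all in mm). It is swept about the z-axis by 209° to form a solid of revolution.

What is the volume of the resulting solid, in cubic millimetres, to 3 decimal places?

Volume = 8954.285 mm³

Profile (r,z), 5 vertices: (7,34) (7.5,17) (20,9) (14.5,31) (8.5,39.5)
edge 0: (7,34)→(7.5,17)  cross = 7·17 − 7.5·34 = -136.0000; (r_i+r_j)·cross = 14.5·-136.0000 = -1972.0000
edge 1: (7.5,17)→(20,9)  cross = 7.5·9 − 20·17 = -272.5000; (r_i+r_j)·cross = 27.5·-272.5000 = -7493.7500
edge 2: (20,9)→(14.5,31)  cross = 20·31 − 14.5·9 = 489.5000; (r_i+r_j)·cross = 34.5·489.5000 = 16887.7500
edge 3: (14.5,31)→(8.5,39.5)  cross = 14.5·39.5 − 8.5·31 = 309.2500; (r_i+r_j)·cross = 23·309.2500 = 7112.7500
edge 4: (8.5,39.5)→(7,34)  cross = 8.5·34 − 7·39.5 = 12.5000; (r_i+r_j)·cross = 15.5·12.5000 = 193.7500
Σcross = 402.7500 → A = |Σcross|/2 = 201.3750 mm²
Σ(r_i+r_j)·cross = 14728.5000 → first moment M = |Σ|/6 = 2454.7500
R_c = M/A = 2454.7500/201.3750 = 12.1899 mm
θ = 209° = 3.647738 rad
V = θ·R_c·A = 3.647738·12.1899·201.3750 = 8954.285 mm³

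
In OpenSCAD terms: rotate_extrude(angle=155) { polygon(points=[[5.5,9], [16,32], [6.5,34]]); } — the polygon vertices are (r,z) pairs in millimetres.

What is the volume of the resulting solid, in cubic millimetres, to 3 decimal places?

Volume = 3023.579 mm³

Profile (r,z), 3 vertices: (5.5,9) (16,32) (6.5,34)
edge 0: (5.5,9)→(16,32)  cross = 5.5·32 − 16·9 = 32.0000; (r_i+r_j)·cross = 21.5·32.0000 = 688.0000
edge 1: (16,32)→(6.5,34)  cross = 16·34 − 6.5·32 = 336.0000; (r_i+r_j)·cross = 22.5·336.0000 = 7560.0000
edge 2: (6.5,34)→(5.5,9)  cross = 6.5·9 − 5.5·34 = -128.5000; (r_i+r_j)·cross = 12·-128.5000 = -1542.0000
Σcross = 239.5000 → A = |Σcross|/2 = 119.7500 mm²
Σ(r_i+r_j)·cross = 6706.0000 → first moment M = |Σ|/6 = 1117.6667
R_c = M/A = 1117.6667/119.7500 = 9.3333 mm
θ = 155° = 2.705260 rad
V = θ·R_c·A = 2.705260·9.3333·119.7500 = 3023.579 mm³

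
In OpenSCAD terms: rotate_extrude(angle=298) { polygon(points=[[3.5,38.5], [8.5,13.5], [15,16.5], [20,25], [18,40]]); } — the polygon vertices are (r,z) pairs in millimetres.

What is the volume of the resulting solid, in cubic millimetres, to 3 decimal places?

Profile (r,z), 5 vertices: (3.5,38.5) (8.5,13.5) (15,16.5) (20,25) (18,40)
edge 0: (3.5,38.5)→(8.5,13.5)  cross = 3.5·13.5 − 8.5·38.5 = -280.0000; (r_i+r_j)·cross = 12·-280.0000 = -3360.0000
edge 1: (8.5,13.5)→(15,16.5)  cross = 8.5·16.5 − 15·13.5 = -62.2500; (r_i+r_j)·cross = 23.5·-62.2500 = -1462.8750
edge 2: (15,16.5)→(20,25)  cross = 15·25 − 20·16.5 = 45.0000; (r_i+r_j)·cross = 35·45.0000 = 1575.0000
edge 3: (20,25)→(18,40)  cross = 20·40 − 18·25 = 350.0000; (r_i+r_j)·cross = 38·350.0000 = 13300.0000
edge 4: (18,40)→(3.5,38.5)  cross = 18·38.5 − 3.5·40 = 553.0000; (r_i+r_j)·cross = 21.5·553.0000 = 11889.5000
Σcross = 605.7500 → A = |Σcross|/2 = 302.8750 mm²
Σ(r_i+r_j)·cross = 21941.6250 → first moment M = |Σ|/6 = 3656.9375
R_c = M/A = 3656.9375/302.8750 = 12.0741 mm
θ = 298° = 5.201081 rad
V = θ·R_c·A = 5.201081·12.0741·302.8750 = 19020.029 mm³

Volume = 19020.029 mm³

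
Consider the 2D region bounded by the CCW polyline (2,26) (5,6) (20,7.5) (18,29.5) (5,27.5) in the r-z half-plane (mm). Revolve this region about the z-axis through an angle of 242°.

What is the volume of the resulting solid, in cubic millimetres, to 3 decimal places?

Profile (r,z), 5 vertices: (2,26) (5,6) (20,7.5) (18,29.5) (5,27.5)
edge 0: (2,26)→(5,6)  cross = 2·6 − 5·26 = -118.0000; (r_i+r_j)·cross = 7·-118.0000 = -826.0000
edge 1: (5,6)→(20,7.5)  cross = 5·7.5 − 20·6 = -82.5000; (r_i+r_j)·cross = 25·-82.5000 = -2062.5000
edge 2: (20,7.5)→(18,29.5)  cross = 20·29.5 − 18·7.5 = 455.0000; (r_i+r_j)·cross = 38·455.0000 = 17290.0000
edge 3: (18,29.5)→(5,27.5)  cross = 18·27.5 − 5·29.5 = 347.5000; (r_i+r_j)·cross = 23·347.5000 = 7992.5000
edge 4: (5,27.5)→(2,26)  cross = 5·26 − 2·27.5 = 75.0000; (r_i+r_j)·cross = 7·75.0000 = 525.0000
Σcross = 677.0000 → A = |Σcross|/2 = 338.5000 mm²
Σ(r_i+r_j)·cross = 22919.0000 → first moment M = |Σ|/6 = 3819.8333
R_c = M/A = 3819.8333/338.5000 = 11.2846 mm
θ = 242° = 4.223697 rad
V = θ·R_c·A = 4.223697·11.2846·338.5000 = 16133.818 mm³

Volume = 16133.818 mm³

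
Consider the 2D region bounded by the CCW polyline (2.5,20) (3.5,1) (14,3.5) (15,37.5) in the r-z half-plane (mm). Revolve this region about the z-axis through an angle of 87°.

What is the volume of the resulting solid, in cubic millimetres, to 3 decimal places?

Volume = 4270.919 mm³

Profile (r,z), 4 vertices: (2.5,20) (3.5,1) (14,3.5) (15,37.5)
edge 0: (2.5,20)→(3.5,1)  cross = 2.5·1 − 3.5·20 = -67.5000; (r_i+r_j)·cross = 6·-67.5000 = -405.0000
edge 1: (3.5,1)→(14,3.5)  cross = 3.5·3.5 − 14·1 = -1.7500; (r_i+r_j)·cross = 17.5·-1.7500 = -30.6250
edge 2: (14,3.5)→(15,37.5)  cross = 14·37.5 − 15·3.5 = 472.5000; (r_i+r_j)·cross = 29·472.5000 = 13702.5000
edge 3: (15,37.5)→(2.5,20)  cross = 15·20 − 2.5·37.5 = 206.2500; (r_i+r_j)·cross = 17.5·206.2500 = 3609.3750
Σcross = 609.5000 → A = |Σcross|/2 = 304.7500 mm²
Σ(r_i+r_j)·cross = 16876.2500 → first moment M = |Σ|/6 = 2812.7083
R_c = M/A = 2812.7083/304.7500 = 9.2296 mm
θ = 87° = 1.518436 rad
V = θ·R_c·A = 1.518436·9.2296·304.7500 = 4270.919 mm³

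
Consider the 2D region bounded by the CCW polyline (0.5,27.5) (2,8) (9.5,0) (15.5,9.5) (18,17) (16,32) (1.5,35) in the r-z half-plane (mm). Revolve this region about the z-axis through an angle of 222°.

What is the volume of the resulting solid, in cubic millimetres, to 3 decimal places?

Volume = 15302.855 mm³

Profile (r,z), 7 vertices: (0.5,27.5) (2,8) (9.5,0) (15.5,9.5) (18,17) (16,32) (1.5,35)
edge 0: (0.5,27.5)→(2,8)  cross = 0.5·8 − 2·27.5 = -51.0000; (r_i+r_j)·cross = 2.5·-51.0000 = -127.5000
edge 1: (2,8)→(9.5,0)  cross = 2·0 − 9.5·8 = -76.0000; (r_i+r_j)·cross = 11.5·-76.0000 = -874.0000
edge 2: (9.5,0)→(15.5,9.5)  cross = 9.5·9.5 − 15.5·0 = 90.2500; (r_i+r_j)·cross = 25·90.2500 = 2256.2500
edge 3: (15.5,9.5)→(18,17)  cross = 15.5·17 − 18·9.5 = 92.5000; (r_i+r_j)·cross = 33.5·92.5000 = 3098.7500
edge 4: (18,17)→(16,32)  cross = 18·32 − 16·17 = 304.0000; (r_i+r_j)·cross = 34·304.0000 = 10336.0000
edge 5: (16,32)→(1.5,35)  cross = 16·35 − 1.5·32 = 512.0000; (r_i+r_j)·cross = 17.5·512.0000 = 8960.0000
edge 6: (1.5,35)→(0.5,27.5)  cross = 1.5·27.5 − 0.5·35 = 23.7500; (r_i+r_j)·cross = 2·23.7500 = 47.5000
Σcross = 895.5000 → A = |Σcross|/2 = 447.7500 mm²
Σ(r_i+r_j)·cross = 23697.0000 → first moment M = |Σ|/6 = 3949.5000
R_c = M/A = 3949.5000/447.7500 = 8.8208 mm
θ = 222° = 3.874631 rad
V = θ·R_c·A = 3.874631·8.8208·447.7500 = 15302.855 mm³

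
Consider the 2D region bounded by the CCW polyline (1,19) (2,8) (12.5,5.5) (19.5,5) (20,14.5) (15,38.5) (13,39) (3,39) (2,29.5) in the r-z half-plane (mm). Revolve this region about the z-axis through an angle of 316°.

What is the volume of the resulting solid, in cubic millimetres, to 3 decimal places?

Volume = 29807.691 mm³

Profile (r,z), 9 vertices: (1,19) (2,8) (12.5,5.5) (19.5,5) (20,14.5) (15,38.5) (13,39) (3,39) (2,29.5)
edge 0: (1,19)→(2,8)  cross = 1·8 − 2·19 = -30.0000; (r_i+r_j)·cross = 3·-30.0000 = -90.0000
edge 1: (2,8)→(12.5,5.5)  cross = 2·5.5 − 12.5·8 = -89.0000; (r_i+r_j)·cross = 14.5·-89.0000 = -1290.5000
edge 2: (12.5,5.5)→(19.5,5)  cross = 12.5·5 − 19.5·5.5 = -44.7500; (r_i+r_j)·cross = 32·-44.7500 = -1432.0000
edge 3: (19.5,5)→(20,14.5)  cross = 19.5·14.5 − 20·5 = 182.7500; (r_i+r_j)·cross = 39.5·182.7500 = 7218.6250
edge 4: (20,14.5)→(15,38.5)  cross = 20·38.5 − 15·14.5 = 552.5000; (r_i+r_j)·cross = 35·552.5000 = 19337.5000
edge 5: (15,38.5)→(13,39)  cross = 15·39 − 13·38.5 = 84.5000; (r_i+r_j)·cross = 28·84.5000 = 2366.0000
edge 6: (13,39)→(3,39)  cross = 13·39 − 3·39 = 390.0000; (r_i+r_j)·cross = 16·390.0000 = 6240.0000
edge 7: (3,39)→(2,29.5)  cross = 3·29.5 − 2·39 = 10.5000; (r_i+r_j)·cross = 5·10.5000 = 52.5000
edge 8: (2,29.5)→(1,19)  cross = 2·19 − 1·29.5 = 8.5000; (r_i+r_j)·cross = 3·8.5000 = 25.5000
Σcross = 1065.0000 → A = |Σcross|/2 = 532.5000 mm²
Σ(r_i+r_j)·cross = 32427.6250 → first moment M = |Σ|/6 = 5404.6042
R_c = M/A = 5404.6042/532.5000 = 10.1495 mm
θ = 316° = 5.515240 rad
V = θ·R_c·A = 5.515240·10.1495·532.5000 = 29807.691 mm³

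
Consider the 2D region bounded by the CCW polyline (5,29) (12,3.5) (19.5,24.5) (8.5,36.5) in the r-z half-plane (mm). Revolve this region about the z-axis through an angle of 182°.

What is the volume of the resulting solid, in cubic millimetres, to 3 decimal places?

Profile (r,z), 4 vertices: (5,29) (12,3.5) (19.5,24.5) (8.5,36.5)
edge 0: (5,29)→(12,3.5)  cross = 5·3.5 − 12·29 = -330.5000; (r_i+r_j)·cross = 17·-330.5000 = -5618.5000
edge 1: (12,3.5)→(19.5,24.5)  cross = 12·24.5 − 19.5·3.5 = 225.7500; (r_i+r_j)·cross = 31.5·225.7500 = 7111.1250
edge 2: (19.5,24.5)→(8.5,36.5)  cross = 19.5·36.5 − 8.5·24.5 = 503.5000; (r_i+r_j)·cross = 28·503.5000 = 14098.0000
edge 3: (8.5,36.5)→(5,29)  cross = 8.5·29 − 5·36.5 = 64.0000; (r_i+r_j)·cross = 13.5·64.0000 = 864.0000
Σcross = 462.7500 → A = |Σcross|/2 = 231.3750 mm²
Σ(r_i+r_j)·cross = 16454.6250 → first moment M = |Σ|/6 = 2742.4375
R_c = M/A = 2742.4375/231.3750 = 11.8528 mm
θ = 182° = 3.176499 rad
V = θ·R_c·A = 3.176499·11.8528·231.3750 = 8711.351 mm³

Volume = 8711.351 mm³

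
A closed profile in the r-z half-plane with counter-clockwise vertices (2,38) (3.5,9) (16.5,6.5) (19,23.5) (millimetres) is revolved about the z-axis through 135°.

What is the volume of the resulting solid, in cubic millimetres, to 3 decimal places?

Profile (r,z), 4 vertices: (2,38) (3.5,9) (16.5,6.5) (19,23.5)
edge 0: (2,38)→(3.5,9)  cross = 2·9 − 3.5·38 = -115.0000; (r_i+r_j)·cross = 5.5·-115.0000 = -632.5000
edge 1: (3.5,9)→(16.5,6.5)  cross = 3.5·6.5 − 16.5·9 = -125.7500; (r_i+r_j)·cross = 20·-125.7500 = -2515.0000
edge 2: (16.5,6.5)→(19,23.5)  cross = 16.5·23.5 − 19·6.5 = 264.2500; (r_i+r_j)·cross = 35.5·264.2500 = 9380.8750
edge 3: (19,23.5)→(2,38)  cross = 19·38 − 2·23.5 = 675.0000; (r_i+r_j)·cross = 21·675.0000 = 14175.0000
Σcross = 698.5000 → A = |Σcross|/2 = 349.2500 mm²
Σ(r_i+r_j)·cross = 20408.3750 → first moment M = |Σ|/6 = 3401.3958
R_c = M/A = 3401.3958/349.2500 = 9.7391 mm
θ = 135° = 2.356194 rad
V = θ·R_c·A = 2.356194·9.7391·349.2500 = 8014.350 mm³

Volume = 8014.350 mm³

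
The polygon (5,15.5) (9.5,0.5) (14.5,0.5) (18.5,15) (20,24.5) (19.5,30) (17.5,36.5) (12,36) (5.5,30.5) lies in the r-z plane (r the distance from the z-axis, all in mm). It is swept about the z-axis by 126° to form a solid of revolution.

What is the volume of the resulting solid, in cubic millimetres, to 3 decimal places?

Profile (r,z), 9 vertices: (5,15.5) (9.5,0.5) (14.5,0.5) (18.5,15) (20,24.5) (19.5,30) (17.5,36.5) (12,36) (5.5,30.5)
edge 0: (5,15.5)→(9.5,0.5)  cross = 5·0.5 − 9.5·15.5 = -144.7500; (r_i+r_j)·cross = 14.5·-144.7500 = -2098.8750
edge 1: (9.5,0.5)→(14.5,0.5)  cross = 9.5·0.5 − 14.5·0.5 = -2.5000; (r_i+r_j)·cross = 24·-2.5000 = -60.0000
edge 2: (14.5,0.5)→(18.5,15)  cross = 14.5·15 − 18.5·0.5 = 208.2500; (r_i+r_j)·cross = 33·208.2500 = 6872.2500
edge 3: (18.5,15)→(20,24.5)  cross = 18.5·24.5 − 20·15 = 153.2500; (r_i+r_j)·cross = 38.5·153.2500 = 5900.1250
edge 4: (20,24.5)→(19.5,30)  cross = 20·30 − 19.5·24.5 = 122.2500; (r_i+r_j)·cross = 39.5·122.2500 = 4828.8750
edge 5: (19.5,30)→(17.5,36.5)  cross = 19.5·36.5 − 17.5·30 = 186.7500; (r_i+r_j)·cross = 37·186.7500 = 6909.7500
edge 6: (17.5,36.5)→(12,36)  cross = 17.5·36 − 12·36.5 = 192.0000; (r_i+r_j)·cross = 29.5·192.0000 = 5664.0000
edge 7: (12,36)→(5.5,30.5)  cross = 12·30.5 − 5.5·36 = 168.0000; (r_i+r_j)·cross = 17.5·168.0000 = 2940.0000
edge 8: (5.5,30.5)→(5,15.5)  cross = 5.5·15.5 − 5·30.5 = -67.2500; (r_i+r_j)·cross = 10.5·-67.2500 = -706.1250
Σcross = 816.0000 → A = |Σcross|/2 = 408.0000 mm²
Σ(r_i+r_j)·cross = 30250.0000 → first moment M = |Σ|/6 = 5041.6667
R_c = M/A = 5041.6667/408.0000 = 12.3570 mm
θ = 126° = 2.199115 rad
V = θ·R_c·A = 2.199115·12.3570·408.0000 = 11087.204 mm³

Volume = 11087.204 mm³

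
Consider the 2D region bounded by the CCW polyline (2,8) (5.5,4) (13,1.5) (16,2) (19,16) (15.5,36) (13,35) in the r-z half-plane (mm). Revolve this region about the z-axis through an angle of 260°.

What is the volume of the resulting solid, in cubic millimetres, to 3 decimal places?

Profile (r,z), 7 vertices: (2,8) (5.5,4) (13,1.5) (16,2) (19,16) (15.5,36) (13,35)
edge 0: (2,8)→(5.5,4)  cross = 2·4 − 5.5·8 = -36.0000; (r_i+r_j)·cross = 7.5·-36.0000 = -270.0000
edge 1: (5.5,4)→(13,1.5)  cross = 5.5·1.5 − 13·4 = -43.7500; (r_i+r_j)·cross = 18.5·-43.7500 = -809.3750
edge 2: (13,1.5)→(16,2)  cross = 13·2 − 16·1.5 = 2.0000; (r_i+r_j)·cross = 29·2.0000 = 58.0000
edge 3: (16,2)→(19,16)  cross = 16·16 − 19·2 = 218.0000; (r_i+r_j)·cross = 35·218.0000 = 7630.0000
edge 4: (19,16)→(15.5,36)  cross = 19·36 − 15.5·16 = 436.0000; (r_i+r_j)·cross = 34.5·436.0000 = 15042.0000
edge 5: (15.5,36)→(13,35)  cross = 15.5·35 − 13·36 = 74.5000; (r_i+r_j)·cross = 28.5·74.5000 = 2123.2500
edge 6: (13,35)→(2,8)  cross = 13·8 − 2·35 = 34.0000; (r_i+r_j)·cross = 15·34.0000 = 510.0000
Σcross = 684.7500 → A = |Σcross|/2 = 342.3750 mm²
Σ(r_i+r_j)·cross = 24283.8750 → first moment M = |Σ|/6 = 4047.3125
R_c = M/A = 4047.3125/342.3750 = 11.8213 mm
θ = 260° = 4.537856 rad
V = θ·R_c·A = 4.537856·11.8213·342.3750 = 18366.122 mm³

Volume = 18366.122 mm³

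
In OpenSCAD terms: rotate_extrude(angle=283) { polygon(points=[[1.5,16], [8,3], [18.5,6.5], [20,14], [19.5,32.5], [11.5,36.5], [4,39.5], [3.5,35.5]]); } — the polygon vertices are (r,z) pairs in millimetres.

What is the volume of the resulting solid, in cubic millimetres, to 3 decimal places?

Profile (r,z), 8 vertices: (1.5,16) (8,3) (18.5,6.5) (20,14) (19.5,32.5) (11.5,36.5) (4,39.5) (3.5,35.5)
edge 0: (1.5,16)→(8,3)  cross = 1.5·3 − 8·16 = -123.5000; (r_i+r_j)·cross = 9.5·-123.5000 = -1173.2500
edge 1: (8,3)→(18.5,6.5)  cross = 8·6.5 − 18.5·3 = -3.5000; (r_i+r_j)·cross = 26.5·-3.5000 = -92.7500
edge 2: (18.5,6.5)→(20,14)  cross = 18.5·14 − 20·6.5 = 129.0000; (r_i+r_j)·cross = 38.5·129.0000 = 4966.5000
edge 3: (20,14)→(19.5,32.5)  cross = 20·32.5 − 19.5·14 = 377.0000; (r_i+r_j)·cross = 39.5·377.0000 = 14891.5000
edge 4: (19.5,32.5)→(11.5,36.5)  cross = 19.5·36.5 − 11.5·32.5 = 338.0000; (r_i+r_j)·cross = 31·338.0000 = 10478.0000
edge 5: (11.5,36.5)→(4,39.5)  cross = 11.5·39.5 − 4·36.5 = 308.2500; (r_i+r_j)·cross = 15.5·308.2500 = 4777.8750
edge 6: (4,39.5)→(3.5,35.5)  cross = 4·35.5 − 3.5·39.5 = 3.7500; (r_i+r_j)·cross = 7.5·3.7500 = 28.1250
edge 7: (3.5,35.5)→(1.5,16)  cross = 3.5·16 − 1.5·35.5 = 2.7500; (r_i+r_j)·cross = 5·2.7500 = 13.7500
Σcross = 1031.7500 → A = |Σcross|/2 = 515.8750 mm²
Σ(r_i+r_j)·cross = 33889.7500 → first moment M = |Σ|/6 = 5648.2917
R_c = M/A = 5648.2917/515.8750 = 10.9490 mm
θ = 283° = 4.939282 rad
V = θ·R_c·A = 4.939282·10.9490·515.8750 = 27898.504 mm³

Volume = 27898.504 mm³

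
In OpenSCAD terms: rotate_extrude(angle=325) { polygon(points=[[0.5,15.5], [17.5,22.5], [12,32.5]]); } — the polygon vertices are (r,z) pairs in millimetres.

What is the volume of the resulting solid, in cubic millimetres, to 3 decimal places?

Profile (r,z), 3 vertices: (0.5,15.5) (17.5,22.5) (12,32.5)
edge 0: (0.5,15.5)→(17.5,22.5)  cross = 0.5·22.5 − 17.5·15.5 = -260.0000; (r_i+r_j)·cross = 18·-260.0000 = -4680.0000
edge 1: (17.5,22.5)→(12,32.5)  cross = 17.5·32.5 − 12·22.5 = 298.7500; (r_i+r_j)·cross = 29.5·298.7500 = 8813.1250
edge 2: (12,32.5)→(0.5,15.5)  cross = 12·15.5 − 0.5·32.5 = 169.7500; (r_i+r_j)·cross = 12.5·169.7500 = 2121.8750
Σcross = 208.5000 → A = |Σcross|/2 = 104.2500 mm²
Σ(r_i+r_j)·cross = 6255.0000 → first moment M = |Σ|/6 = 1042.5000
R_c = M/A = 1042.5000/104.2500 = 10.0000 mm
θ = 325° = 5.672320 rad
V = θ·R_c·A = 5.672320·10.0000·104.2500 = 5913.394 mm³

Volume = 5913.394 mm³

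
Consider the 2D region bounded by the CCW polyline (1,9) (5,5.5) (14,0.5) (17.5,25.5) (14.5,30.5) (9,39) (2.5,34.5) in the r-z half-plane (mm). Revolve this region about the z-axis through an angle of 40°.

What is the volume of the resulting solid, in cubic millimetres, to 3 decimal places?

Volume = 2770.579 mm³

Profile (r,z), 7 vertices: (1,9) (5,5.5) (14,0.5) (17.5,25.5) (14.5,30.5) (9,39) (2.5,34.5)
edge 0: (1,9)→(5,5.5)  cross = 1·5.5 − 5·9 = -39.5000; (r_i+r_j)·cross = 6·-39.5000 = -237.0000
edge 1: (5,5.5)→(14,0.5)  cross = 5·0.5 − 14·5.5 = -74.5000; (r_i+r_j)·cross = 19·-74.5000 = -1415.5000
edge 2: (14,0.5)→(17.5,25.5)  cross = 14·25.5 − 17.5·0.5 = 348.2500; (r_i+r_j)·cross = 31.5·348.2500 = 10969.8750
edge 3: (17.5,25.5)→(14.5,30.5)  cross = 17.5·30.5 − 14.5·25.5 = 164.0000; (r_i+r_j)·cross = 32·164.0000 = 5248.0000
edge 4: (14.5,30.5)→(9,39)  cross = 14.5·39 − 9·30.5 = 291.0000; (r_i+r_j)·cross = 23.5·291.0000 = 6838.5000
edge 5: (9,39)→(2.5,34.5)  cross = 9·34.5 − 2.5·39 = 213.0000; (r_i+r_j)·cross = 11.5·213.0000 = 2449.5000
edge 6: (2.5,34.5)→(1,9)  cross = 2.5·9 − 1·34.5 = -12.0000; (r_i+r_j)·cross = 3.5·-12.0000 = -42.0000
Σcross = 890.2500 → A = |Σcross|/2 = 445.1250 mm²
Σ(r_i+r_j)·cross = 23811.3750 → first moment M = |Σ|/6 = 3968.5625
R_c = M/A = 3968.5625/445.1250 = 8.9156 mm
θ = 40° = 0.698132 rad
V = θ·R_c·A = 0.698132·8.9156·445.1250 = 2770.579 mm³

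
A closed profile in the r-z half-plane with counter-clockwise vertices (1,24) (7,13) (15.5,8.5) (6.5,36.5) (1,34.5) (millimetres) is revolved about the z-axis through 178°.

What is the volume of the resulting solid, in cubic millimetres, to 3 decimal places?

Profile (r,z), 5 vertices: (1,24) (7,13) (15.5,8.5) (6.5,36.5) (1,34.5)
edge 0: (1,24)→(7,13)  cross = 1·13 − 7·24 = -155.0000; (r_i+r_j)·cross = 8·-155.0000 = -1240.0000
edge 1: (7,13)→(15.5,8.5)  cross = 7·8.5 − 15.5·13 = -142.0000; (r_i+r_j)·cross = 22.5·-142.0000 = -3195.0000
edge 2: (15.5,8.5)→(6.5,36.5)  cross = 15.5·36.5 − 6.5·8.5 = 510.5000; (r_i+r_j)·cross = 22·510.5000 = 11231.0000
edge 3: (6.5,36.5)→(1,34.5)  cross = 6.5·34.5 − 1·36.5 = 187.7500; (r_i+r_j)·cross = 7.5·187.7500 = 1408.1250
edge 4: (1,34.5)→(1,24)  cross = 1·24 − 1·34.5 = -10.5000; (r_i+r_j)·cross = 2·-10.5000 = -21.0000
Σcross = 390.7500 → A = |Σcross|/2 = 195.3750 mm²
Σ(r_i+r_j)·cross = 8183.1250 → first moment M = |Σ|/6 = 1363.8542
R_c = M/A = 1363.8542/195.3750 = 6.9807 mm
θ = 178° = 3.106686 rad
V = θ·R_c·A = 3.106686·6.9807·195.3750 = 4237.067 mm³

Volume = 4237.067 mm³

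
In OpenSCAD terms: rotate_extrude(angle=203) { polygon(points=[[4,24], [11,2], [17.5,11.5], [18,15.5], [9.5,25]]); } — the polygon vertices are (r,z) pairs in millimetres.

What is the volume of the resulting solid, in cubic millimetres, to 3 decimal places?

Volume = 6555.913 mm³

Profile (r,z), 5 vertices: (4,24) (11,2) (17.5,11.5) (18,15.5) (9.5,25)
edge 0: (4,24)→(11,2)  cross = 4·2 − 11·24 = -256.0000; (r_i+r_j)·cross = 15·-256.0000 = -3840.0000
edge 1: (11,2)→(17.5,11.5)  cross = 11·11.5 − 17.5·2 = 91.5000; (r_i+r_j)·cross = 28.5·91.5000 = 2607.7500
edge 2: (17.5,11.5)→(18,15.5)  cross = 17.5·15.5 − 18·11.5 = 64.2500; (r_i+r_j)·cross = 35.5·64.2500 = 2280.8750
edge 3: (18,15.5)→(9.5,25)  cross = 18·25 − 9.5·15.5 = 302.7500; (r_i+r_j)·cross = 27.5·302.7500 = 8325.6250
edge 4: (9.5,25)→(4,24)  cross = 9.5·24 − 4·25 = 128.0000; (r_i+r_j)·cross = 13.5·128.0000 = 1728.0000
Σcross = 330.5000 → A = |Σcross|/2 = 165.2500 mm²
Σ(r_i+r_j)·cross = 11102.2500 → first moment M = |Σ|/6 = 1850.3750
R_c = M/A = 1850.3750/165.2500 = 11.1974 mm
θ = 203° = 3.543018 rad
V = θ·R_c·A = 3.543018·11.1974·165.2500 = 6555.913 mm³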